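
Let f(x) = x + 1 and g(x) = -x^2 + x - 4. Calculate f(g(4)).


g(4) = -16
f(-16) = -15

-15


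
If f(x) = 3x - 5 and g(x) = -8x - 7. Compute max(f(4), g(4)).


f(4) = 7
g(4) = -39
max = 7

7


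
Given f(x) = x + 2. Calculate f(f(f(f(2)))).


f(2) = 4
f(4) = 6
f(6) = 8
f(8) = 10

10


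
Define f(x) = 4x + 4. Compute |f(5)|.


24


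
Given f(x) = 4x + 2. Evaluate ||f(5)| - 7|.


15


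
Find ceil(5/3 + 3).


5/3 = 1.6667
1.6667 + 3 = 4.6667
ceil(4.6667) = 5

5


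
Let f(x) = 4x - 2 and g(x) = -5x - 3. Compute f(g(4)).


-94


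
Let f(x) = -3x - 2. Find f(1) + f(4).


f(1) = -5
f(4) = -14
Sum = -19

-19


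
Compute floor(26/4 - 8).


26/4 = 6.5
6.5 - 8 = -1.5
floor(-1.5) = -2

-2


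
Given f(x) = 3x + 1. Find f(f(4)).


f(4) = 13
f(13) = 40

40


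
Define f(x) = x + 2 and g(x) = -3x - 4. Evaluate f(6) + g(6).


f(6) = 8
g(6) = -22
Sum = -14

-14


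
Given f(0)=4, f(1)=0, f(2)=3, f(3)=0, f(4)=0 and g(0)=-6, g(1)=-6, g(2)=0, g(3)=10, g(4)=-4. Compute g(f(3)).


f(3) = 0
g(0) = -6

-6


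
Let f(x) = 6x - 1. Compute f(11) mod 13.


0


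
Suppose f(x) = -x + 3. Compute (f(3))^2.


f(3) = 0
(0)^2 = 0

0


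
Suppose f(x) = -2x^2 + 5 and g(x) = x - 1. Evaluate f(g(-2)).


g(-2) = -3
f(-3) = (-2)*(-3)^2 + 5 = -13

-13


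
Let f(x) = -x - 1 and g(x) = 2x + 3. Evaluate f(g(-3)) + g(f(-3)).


f(g(-3)) = 2
g(f(-3)) = 7
Sum = 9

9


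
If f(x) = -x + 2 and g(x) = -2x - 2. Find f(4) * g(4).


f(4) = -2
g(4) = -10
Product = 20

20


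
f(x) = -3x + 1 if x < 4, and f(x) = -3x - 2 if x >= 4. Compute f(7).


7 satisfies x >= 4
f(7) = -23

-23


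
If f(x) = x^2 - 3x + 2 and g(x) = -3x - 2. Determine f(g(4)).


g(4) = -14
f(-14) = 1*(-14)^2 - 3*(-14) + 2 = 240

240


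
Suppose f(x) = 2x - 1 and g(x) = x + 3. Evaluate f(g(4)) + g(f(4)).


f(g(4)) = 13
g(f(4)) = 10
Sum = 23

23


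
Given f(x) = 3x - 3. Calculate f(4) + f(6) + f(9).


f(4) = 9
f(6) = 15
f(9) = 24
Sum = 48

48


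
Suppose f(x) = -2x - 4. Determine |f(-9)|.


f(-9) = 14
|14| = 14

14


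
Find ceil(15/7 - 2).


1


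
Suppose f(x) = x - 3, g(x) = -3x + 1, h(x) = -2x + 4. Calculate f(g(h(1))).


h(1) = 2
g(2) = -5
f(-5) = -8

-8


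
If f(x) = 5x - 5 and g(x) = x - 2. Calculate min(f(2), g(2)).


f(2) = 5
g(2) = 0
min = 0

0


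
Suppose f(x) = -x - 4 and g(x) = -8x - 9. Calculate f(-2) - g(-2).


-9


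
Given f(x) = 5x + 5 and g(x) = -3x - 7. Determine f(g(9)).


g(9) = -34
f(-34) = -165

-165


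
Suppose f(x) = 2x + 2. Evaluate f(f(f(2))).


f(2) = 6
f(6) = 14
f(14) = 30

30


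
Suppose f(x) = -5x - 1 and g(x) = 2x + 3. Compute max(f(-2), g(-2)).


9


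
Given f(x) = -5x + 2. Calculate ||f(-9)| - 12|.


35


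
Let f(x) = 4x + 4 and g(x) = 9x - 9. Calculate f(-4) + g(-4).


f(-4) = -12
g(-4) = -45
Sum = -57

-57


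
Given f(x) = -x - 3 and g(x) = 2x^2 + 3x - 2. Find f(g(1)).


g(1) = 3
f(3) = -6

-6


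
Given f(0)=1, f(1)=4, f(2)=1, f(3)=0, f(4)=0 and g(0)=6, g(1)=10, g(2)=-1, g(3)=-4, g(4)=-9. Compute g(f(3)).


f(3) = 0
g(0) = 6

6


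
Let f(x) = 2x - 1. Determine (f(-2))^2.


f(-2) = -5
(-5)^2 = 25

25


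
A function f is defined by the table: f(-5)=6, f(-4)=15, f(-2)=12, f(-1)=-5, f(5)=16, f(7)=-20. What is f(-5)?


Reading from the table at x = -5

6


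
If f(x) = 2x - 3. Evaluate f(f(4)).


f(4) = 5
f(5) = 7

7


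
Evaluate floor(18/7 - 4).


18/7 = 2.5714
2.5714 - 4 = -1.4286
floor(-1.4286) = -2

-2


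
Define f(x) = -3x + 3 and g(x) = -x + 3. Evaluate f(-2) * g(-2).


f(-2) = 9
g(-2) = 5
Product = 45

45


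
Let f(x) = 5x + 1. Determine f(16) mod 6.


f(16) = 81
81 mod 6 = 3

3


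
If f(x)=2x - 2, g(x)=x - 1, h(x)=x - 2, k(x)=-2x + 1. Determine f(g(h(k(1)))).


k(1) = -1
h(-1) = -3
g(-3) = -4
f(-4) = -10

-10


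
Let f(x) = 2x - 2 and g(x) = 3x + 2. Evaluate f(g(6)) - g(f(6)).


f(g(6)) = 38
g(f(6)) = 32
Difference = 6

6


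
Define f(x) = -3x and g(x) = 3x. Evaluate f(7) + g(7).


f(7) = -21
g(7) = 21
Sum = 0

0


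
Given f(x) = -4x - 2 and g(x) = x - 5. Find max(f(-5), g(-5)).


f(-5) = 18
g(-5) = -10
max = 18

18


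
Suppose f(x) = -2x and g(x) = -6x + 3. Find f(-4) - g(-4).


f(-4) = 8
g(-4) = 27
Difference = -19

-19


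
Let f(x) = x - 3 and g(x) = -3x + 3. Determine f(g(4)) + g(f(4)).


f(g(4)) = -12
g(f(4)) = 0
Sum = -12

-12


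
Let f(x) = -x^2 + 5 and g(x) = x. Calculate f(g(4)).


-11


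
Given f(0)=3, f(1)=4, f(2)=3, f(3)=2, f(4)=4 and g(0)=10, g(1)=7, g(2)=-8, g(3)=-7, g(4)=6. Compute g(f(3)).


f(3) = 2
g(2) = -8

-8


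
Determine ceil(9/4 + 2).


5


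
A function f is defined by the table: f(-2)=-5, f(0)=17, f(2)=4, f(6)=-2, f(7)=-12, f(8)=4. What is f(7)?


Reading from the table at x = 7

-12


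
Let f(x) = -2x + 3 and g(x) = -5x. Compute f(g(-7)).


g(-7) = 35
f(35) = -67

-67


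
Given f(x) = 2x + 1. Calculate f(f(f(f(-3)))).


f(-3) = -5
f(-5) = -9
f(-9) = -17
f(-17) = -33

-33


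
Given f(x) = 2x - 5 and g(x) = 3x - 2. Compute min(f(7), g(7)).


f(7) = 9
g(7) = 19
min = 9

9


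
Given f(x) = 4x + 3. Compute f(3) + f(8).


f(3) = 15
f(8) = 35
Sum = 50

50


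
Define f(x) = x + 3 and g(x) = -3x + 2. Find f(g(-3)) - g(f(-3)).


f(g(-3)) = 14
g(f(-3)) = 2
Difference = 12

12


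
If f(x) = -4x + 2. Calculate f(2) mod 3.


f(2) = -6
-6 mod 3 = 0

0


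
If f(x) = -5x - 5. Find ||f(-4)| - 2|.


13


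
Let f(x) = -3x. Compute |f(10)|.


f(10) = -30
|-30| = 30

30


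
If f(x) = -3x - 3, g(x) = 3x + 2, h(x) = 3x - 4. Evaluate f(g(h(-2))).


h(-2) = -10
g(-10) = -28
f(-28) = 81

81


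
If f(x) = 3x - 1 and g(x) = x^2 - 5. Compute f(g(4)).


32


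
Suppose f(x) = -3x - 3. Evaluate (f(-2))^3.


27


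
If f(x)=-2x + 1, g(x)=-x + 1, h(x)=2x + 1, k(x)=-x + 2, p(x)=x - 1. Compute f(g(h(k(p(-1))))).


17


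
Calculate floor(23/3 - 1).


6


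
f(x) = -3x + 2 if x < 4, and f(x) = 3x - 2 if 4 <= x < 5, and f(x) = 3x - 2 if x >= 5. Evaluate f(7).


7 satisfies x >= 5
f(7) = 19

19


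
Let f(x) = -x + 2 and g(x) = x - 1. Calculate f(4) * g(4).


f(4) = -2
g(4) = 3
Product = -6

-6


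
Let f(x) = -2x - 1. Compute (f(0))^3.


-1


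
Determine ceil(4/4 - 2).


4/4 = 1
1 - 2 = -1
ceil(-1) = -1

-1


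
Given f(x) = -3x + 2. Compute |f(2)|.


f(2) = -4
|-4| = 4

4


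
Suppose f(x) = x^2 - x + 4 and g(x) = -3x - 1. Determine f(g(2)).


g(2) = -7
f(-7) = 1*(-7)^2 - 1*(-7) + 4 = 60

60


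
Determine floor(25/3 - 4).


4


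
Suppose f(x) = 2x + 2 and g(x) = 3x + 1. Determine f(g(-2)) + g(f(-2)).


f(g(-2)) = -8
g(f(-2)) = -5
Sum = -13

-13


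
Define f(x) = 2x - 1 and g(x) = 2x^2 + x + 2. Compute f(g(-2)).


15


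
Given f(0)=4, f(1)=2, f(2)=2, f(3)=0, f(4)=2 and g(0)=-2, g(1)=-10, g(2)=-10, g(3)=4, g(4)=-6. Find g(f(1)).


f(1) = 2
g(2) = -10

-10


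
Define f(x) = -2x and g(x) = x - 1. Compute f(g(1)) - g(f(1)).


f(g(1)) = 0
g(f(1)) = -3
Difference = 3

3


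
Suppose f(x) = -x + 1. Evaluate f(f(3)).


f(3) = -2
f(-2) = 3

3


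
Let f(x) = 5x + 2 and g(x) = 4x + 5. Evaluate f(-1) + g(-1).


f(-1) = -3
g(-1) = 1
Sum = -2

-2


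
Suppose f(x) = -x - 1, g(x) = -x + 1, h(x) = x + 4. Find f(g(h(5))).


h(5) = 9
g(9) = -8
f(-8) = 7

7


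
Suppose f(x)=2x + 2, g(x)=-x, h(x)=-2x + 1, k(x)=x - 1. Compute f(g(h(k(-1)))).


k(-1) = -2
h(-2) = 5
g(5) = -5
f(-5) = -8

-8


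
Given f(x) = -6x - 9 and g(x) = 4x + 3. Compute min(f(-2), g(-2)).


f(-2) = 3
g(-2) = -5
min = -5

-5


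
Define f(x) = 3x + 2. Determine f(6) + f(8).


f(6) = 20
f(8) = 26
Sum = 46

46


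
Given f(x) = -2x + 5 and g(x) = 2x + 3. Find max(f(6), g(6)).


f(6) = -7
g(6) = 15
max = 15

15


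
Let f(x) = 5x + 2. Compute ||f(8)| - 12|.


f(8) = 42
|42| = 42
|42 - 12| = 30

30


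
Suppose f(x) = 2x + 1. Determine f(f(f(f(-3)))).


-33


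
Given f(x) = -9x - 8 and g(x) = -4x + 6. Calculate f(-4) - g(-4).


6


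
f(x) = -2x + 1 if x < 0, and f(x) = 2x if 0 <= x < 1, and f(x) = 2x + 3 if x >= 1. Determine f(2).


7


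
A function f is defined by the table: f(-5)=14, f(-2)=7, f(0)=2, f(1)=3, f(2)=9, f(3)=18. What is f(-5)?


Reading from the table at x = -5

14


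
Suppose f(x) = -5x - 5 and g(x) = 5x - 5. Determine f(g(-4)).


g(-4) = -25
f(-25) = 120

120


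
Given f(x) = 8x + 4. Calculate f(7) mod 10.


f(7) = 60
60 mod 10 = 0

0


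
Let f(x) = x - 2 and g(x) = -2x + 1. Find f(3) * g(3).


f(3) = 1
g(3) = -5
Product = -5

-5


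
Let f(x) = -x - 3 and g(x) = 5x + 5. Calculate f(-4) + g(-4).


f(-4) = 1
g(-4) = -15
Sum = -14

-14


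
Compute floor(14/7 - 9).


14/7 = 2
2 - 9 = -7
floor(-7) = -7

-7


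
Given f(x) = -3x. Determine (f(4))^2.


f(4) = -12
(-12)^2 = 144

144


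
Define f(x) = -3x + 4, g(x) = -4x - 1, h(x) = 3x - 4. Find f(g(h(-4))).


h(-4) = -16
g(-16) = 63
f(63) = -185

-185


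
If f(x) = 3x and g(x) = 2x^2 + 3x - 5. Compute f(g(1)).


g(1) = 0
f(0) = 0

0


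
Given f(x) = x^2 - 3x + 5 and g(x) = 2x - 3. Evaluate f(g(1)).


g(1) = -1
f(-1) = 1*(-1)^2 - 3*(-1) + 5 = 9

9


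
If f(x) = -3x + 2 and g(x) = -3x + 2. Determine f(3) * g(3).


49


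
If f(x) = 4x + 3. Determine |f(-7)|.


25


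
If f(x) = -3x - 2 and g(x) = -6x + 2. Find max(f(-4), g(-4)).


f(-4) = 10
g(-4) = 26
max = 26

26


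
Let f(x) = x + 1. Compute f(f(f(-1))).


f(-1) = 0
f(0) = 1
f(1) = 2

2


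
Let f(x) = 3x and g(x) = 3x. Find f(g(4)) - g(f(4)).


0


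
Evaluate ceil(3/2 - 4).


3/2 = 1.5
1.5 - 4 = -2.5
ceil(-2.5) = -2

-2


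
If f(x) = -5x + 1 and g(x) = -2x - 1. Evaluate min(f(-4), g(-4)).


7


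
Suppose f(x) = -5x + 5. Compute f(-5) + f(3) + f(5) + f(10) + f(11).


-95


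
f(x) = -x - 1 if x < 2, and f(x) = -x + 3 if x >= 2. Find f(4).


4 satisfies x >= 2
f(4) = -1

-1


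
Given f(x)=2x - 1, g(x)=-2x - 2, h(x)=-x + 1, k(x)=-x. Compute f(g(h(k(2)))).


k(2) = -2
h(-2) = 3
g(3) = -8
f(-8) = -17

-17


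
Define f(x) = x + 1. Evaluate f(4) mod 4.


f(4) = 5
5 mod 4 = 1

1


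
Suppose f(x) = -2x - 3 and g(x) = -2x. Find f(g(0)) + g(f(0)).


f(g(0)) = -3
g(f(0)) = 6
Sum = 3

3


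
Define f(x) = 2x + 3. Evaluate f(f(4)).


f(4) = 11
f(11) = 25

25


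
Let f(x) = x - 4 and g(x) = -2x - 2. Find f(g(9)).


g(9) = -20
f(-20) = -24

-24


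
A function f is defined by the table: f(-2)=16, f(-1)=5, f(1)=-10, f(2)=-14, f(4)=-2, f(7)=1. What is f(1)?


Reading from the table at x = 1

-10


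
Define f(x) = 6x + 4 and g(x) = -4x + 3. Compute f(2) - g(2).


f(2) = 16
g(2) = -5
Difference = 21

21


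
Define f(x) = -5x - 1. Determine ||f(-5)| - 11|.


f(-5) = 24
|24| = 24
|24 - 11| = 13

13


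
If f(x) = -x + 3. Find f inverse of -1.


Solve -x + 3 = -1
x = (-1 - 3) / (-1) = 4

4


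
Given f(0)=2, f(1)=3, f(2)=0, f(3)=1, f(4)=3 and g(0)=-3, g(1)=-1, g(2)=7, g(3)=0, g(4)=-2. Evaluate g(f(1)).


f(1) = 3
g(3) = 0

0


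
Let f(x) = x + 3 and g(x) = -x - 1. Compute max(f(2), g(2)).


5


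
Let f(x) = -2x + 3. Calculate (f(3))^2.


f(3) = -3
(-3)^2 = 9

9


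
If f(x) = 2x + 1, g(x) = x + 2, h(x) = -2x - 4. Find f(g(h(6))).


h(6) = -16
g(-16) = -14
f(-14) = -27

-27


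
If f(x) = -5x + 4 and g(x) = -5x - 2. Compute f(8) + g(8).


f(8) = -36
g(8) = -42
Sum = -78

-78


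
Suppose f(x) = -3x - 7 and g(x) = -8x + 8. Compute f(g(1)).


g(1) = 0
f(0) = -7

-7


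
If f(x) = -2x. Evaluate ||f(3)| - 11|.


f(3) = -6
|-6| = 6
|6 - 11| = 5

5


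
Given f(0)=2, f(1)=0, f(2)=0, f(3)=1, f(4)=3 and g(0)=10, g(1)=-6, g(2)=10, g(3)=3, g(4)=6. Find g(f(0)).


10


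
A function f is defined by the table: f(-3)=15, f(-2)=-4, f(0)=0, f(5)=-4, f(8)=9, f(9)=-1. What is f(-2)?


Reading from the table at x = -2

-4


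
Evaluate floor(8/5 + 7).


8/5 = 1.6
1.6 + 7 = 8.6
floor(8.6) = 8

8


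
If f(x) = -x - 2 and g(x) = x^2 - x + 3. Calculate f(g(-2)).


g(-2) = 9
f(9) = -11

-11


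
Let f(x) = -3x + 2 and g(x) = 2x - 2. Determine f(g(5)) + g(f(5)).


f(g(5)) = -22
g(f(5)) = -28
Sum = -50

-50


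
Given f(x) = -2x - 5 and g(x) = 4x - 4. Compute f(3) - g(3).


f(3) = -11
g(3) = 8
Difference = -19

-19


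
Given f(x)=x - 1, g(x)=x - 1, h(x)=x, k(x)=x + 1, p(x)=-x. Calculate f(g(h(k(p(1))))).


p(1) = -1
k(-1) = 0
h(0) = 0
g(0) = -1
f(-1) = -2

-2


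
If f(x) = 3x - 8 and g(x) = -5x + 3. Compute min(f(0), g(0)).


f(0) = -8
g(0) = 3
min = -8

-8


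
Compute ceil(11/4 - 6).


11/4 = 2.75
2.75 - 6 = -3.25
ceil(-3.25) = -3

-3


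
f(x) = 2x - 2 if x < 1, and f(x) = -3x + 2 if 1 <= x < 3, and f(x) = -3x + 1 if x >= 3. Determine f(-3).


-3 satisfies x < 1
f(-3) = -8

-8


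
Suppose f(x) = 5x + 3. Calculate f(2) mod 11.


f(2) = 13
13 mod 11 = 2

2


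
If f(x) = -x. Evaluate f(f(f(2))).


f(2) = -2
f(-2) = 2
f(2) = -2

-2


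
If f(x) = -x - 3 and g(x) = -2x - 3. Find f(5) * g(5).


f(5) = -8
g(5) = -13
Product = 104

104


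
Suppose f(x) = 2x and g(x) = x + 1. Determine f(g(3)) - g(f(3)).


f(g(3)) = 8
g(f(3)) = 7
Difference = 1

1


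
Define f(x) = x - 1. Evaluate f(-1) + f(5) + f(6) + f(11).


f(-1) = -2
f(5) = 4
f(6) = 5
f(11) = 10
Sum = 17

17


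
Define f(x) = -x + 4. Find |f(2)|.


f(2) = 2
|2| = 2

2


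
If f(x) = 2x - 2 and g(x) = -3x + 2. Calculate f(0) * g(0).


-4


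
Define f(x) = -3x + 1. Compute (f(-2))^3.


f(-2) = 7
(7)^3 = 343

343


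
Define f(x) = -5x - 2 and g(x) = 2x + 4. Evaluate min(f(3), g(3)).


f(3) = -17
g(3) = 10
min = -17

-17


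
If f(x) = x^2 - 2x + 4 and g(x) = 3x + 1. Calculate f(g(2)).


g(2) = 7
f(7) = 1*(7)^2 - 2*(7) + 4 = 39

39


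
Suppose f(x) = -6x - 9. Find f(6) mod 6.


3


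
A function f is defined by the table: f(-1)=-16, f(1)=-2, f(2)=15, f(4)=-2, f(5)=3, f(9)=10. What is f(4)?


Reading from the table at x = 4

-2


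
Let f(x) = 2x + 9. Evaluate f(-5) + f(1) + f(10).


f(-5) = -1
f(1) = 11
f(10) = 29
Sum = 39

39


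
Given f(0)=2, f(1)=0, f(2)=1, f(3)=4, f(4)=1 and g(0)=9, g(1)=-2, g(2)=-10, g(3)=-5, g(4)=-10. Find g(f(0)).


-10


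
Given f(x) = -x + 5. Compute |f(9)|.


f(9) = -4
|-4| = 4

4


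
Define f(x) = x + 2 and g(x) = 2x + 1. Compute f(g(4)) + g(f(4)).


f(g(4)) = 11
g(f(4)) = 13
Sum = 24

24


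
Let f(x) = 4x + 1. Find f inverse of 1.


Solve 4x + 1 = 1
x = (1 - 1) / 4 = 0

0


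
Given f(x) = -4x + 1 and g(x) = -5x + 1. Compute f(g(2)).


g(2) = -9
f(-9) = 37

37


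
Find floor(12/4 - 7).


-4


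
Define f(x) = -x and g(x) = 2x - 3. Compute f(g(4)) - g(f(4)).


f(g(4)) = -5
g(f(4)) = -11
Difference = 6

6


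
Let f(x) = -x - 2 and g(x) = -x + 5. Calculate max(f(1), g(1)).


f(1) = -3
g(1) = 4
max = 4

4


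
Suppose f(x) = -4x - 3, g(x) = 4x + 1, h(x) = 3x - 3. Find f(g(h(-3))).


185


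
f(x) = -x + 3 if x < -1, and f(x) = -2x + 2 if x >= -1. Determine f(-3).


6


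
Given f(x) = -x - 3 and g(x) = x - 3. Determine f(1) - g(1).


f(1) = -4
g(1) = -2
Difference = -2

-2


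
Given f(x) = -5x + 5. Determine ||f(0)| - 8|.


3


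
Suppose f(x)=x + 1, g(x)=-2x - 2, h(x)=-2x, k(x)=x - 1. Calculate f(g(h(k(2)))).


k(2) = 1
h(1) = -2
g(-2) = 2
f(2) = 3

3


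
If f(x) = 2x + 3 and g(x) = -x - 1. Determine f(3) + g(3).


f(3) = 9
g(3) = -4
Sum = 5

5


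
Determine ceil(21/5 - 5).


21/5 = 4.2
4.2 - 5 = -0.8
ceil(-0.8) = 0

0


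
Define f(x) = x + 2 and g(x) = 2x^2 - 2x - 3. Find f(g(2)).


3


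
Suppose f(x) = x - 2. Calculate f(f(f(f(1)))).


f(1) = -1
f(-1) = -3
f(-3) = -5
f(-5) = -7

-7


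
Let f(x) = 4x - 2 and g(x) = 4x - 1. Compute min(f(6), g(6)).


22


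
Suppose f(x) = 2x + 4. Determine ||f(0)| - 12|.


f(0) = 4
|4| = 4
|4 - 12| = 8

8


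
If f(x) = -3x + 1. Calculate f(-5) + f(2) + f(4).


f(-5) = 16
f(2) = -5
f(4) = -11
Sum = 0

0


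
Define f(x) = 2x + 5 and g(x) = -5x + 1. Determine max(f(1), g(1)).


f(1) = 7
g(1) = -4
max = 7

7


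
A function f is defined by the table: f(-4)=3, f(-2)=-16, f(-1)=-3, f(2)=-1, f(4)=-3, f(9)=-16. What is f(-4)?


Reading from the table at x = -4

3


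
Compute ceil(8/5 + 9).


8/5 = 1.6
1.6 + 9 = 10.6
ceil(10.6) = 11

11


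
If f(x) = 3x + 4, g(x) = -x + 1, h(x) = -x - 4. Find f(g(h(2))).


h(2) = -6
g(-6) = 7
f(7) = 25

25


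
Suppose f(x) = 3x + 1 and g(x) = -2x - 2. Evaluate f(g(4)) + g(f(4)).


-57


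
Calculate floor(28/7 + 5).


9


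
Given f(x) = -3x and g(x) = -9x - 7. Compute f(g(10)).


g(10) = -97
f(-97) = 291

291


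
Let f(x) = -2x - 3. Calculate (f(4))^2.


f(4) = -11
(-11)^2 = 121

121


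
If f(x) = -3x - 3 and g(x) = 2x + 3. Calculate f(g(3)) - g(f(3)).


f(g(3)) = -30
g(f(3)) = -21
Difference = -9

-9


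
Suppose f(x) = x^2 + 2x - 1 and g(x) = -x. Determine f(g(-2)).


g(-2) = 2
f(2) = 1*(2)^2 + 2*(2) - 1 = 7

7


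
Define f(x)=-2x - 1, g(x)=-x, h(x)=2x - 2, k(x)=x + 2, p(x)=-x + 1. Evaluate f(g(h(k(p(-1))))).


p(-1) = 2
k(2) = 4
h(4) = 6
g(6) = -6
f(-6) = 11

11


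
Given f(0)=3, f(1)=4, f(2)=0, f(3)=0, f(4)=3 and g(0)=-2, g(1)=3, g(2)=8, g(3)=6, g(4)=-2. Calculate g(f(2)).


f(2) = 0
g(0) = -2

-2


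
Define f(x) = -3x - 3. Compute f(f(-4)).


f(-4) = 9
f(9) = -30

-30


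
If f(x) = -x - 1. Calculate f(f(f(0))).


f(0) = -1
f(-1) = 0
f(0) = -1

-1


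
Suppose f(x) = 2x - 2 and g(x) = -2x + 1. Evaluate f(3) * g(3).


-20


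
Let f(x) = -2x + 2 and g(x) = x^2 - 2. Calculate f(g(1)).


g(1) = -1
f(-1) = 4

4


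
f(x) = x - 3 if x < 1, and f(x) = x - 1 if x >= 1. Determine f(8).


7


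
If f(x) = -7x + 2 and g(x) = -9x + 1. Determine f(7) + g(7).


f(7) = -47
g(7) = -62
Sum = -109

-109


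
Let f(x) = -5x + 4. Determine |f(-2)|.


f(-2) = 14
|14| = 14

14


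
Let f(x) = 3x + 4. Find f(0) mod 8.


4


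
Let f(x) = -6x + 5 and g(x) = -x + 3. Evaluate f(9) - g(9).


f(9) = -49
g(9) = -6
Difference = -43

-43


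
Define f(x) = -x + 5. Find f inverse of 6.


Solve -x + 5 = 6
x = (6 - 5) / (-1) = -1

-1


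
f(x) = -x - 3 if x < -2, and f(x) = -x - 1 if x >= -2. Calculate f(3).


3 satisfies x >= -2
f(3) = -4

-4


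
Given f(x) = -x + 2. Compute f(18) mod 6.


f(18) = -16
-16 mod 6 = 2

2


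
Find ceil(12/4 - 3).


12/4 = 3
3 - 3 = 0
ceil(0) = 0

0


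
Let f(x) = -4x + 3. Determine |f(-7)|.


f(-7) = 31
|31| = 31

31


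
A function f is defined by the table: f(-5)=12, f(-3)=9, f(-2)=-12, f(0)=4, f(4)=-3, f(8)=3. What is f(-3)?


Reading from the table at x = -3

9


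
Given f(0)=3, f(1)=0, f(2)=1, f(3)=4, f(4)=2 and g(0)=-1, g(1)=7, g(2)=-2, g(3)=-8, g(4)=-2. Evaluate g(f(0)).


f(0) = 3
g(3) = -8

-8


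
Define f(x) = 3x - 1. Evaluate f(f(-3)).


f(-3) = -10
f(-10) = -31

-31


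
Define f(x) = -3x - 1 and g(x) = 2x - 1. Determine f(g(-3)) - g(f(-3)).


f(g(-3)) = 20
g(f(-3)) = 15
Difference = 5

5


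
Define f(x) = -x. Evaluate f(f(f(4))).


f(4) = -4
f(-4) = 4
f(4) = -4

-4


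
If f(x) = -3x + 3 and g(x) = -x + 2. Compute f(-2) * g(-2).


36


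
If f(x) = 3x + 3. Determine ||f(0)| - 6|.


f(0) = 3
|3| = 3
|3 - 6| = 3

3


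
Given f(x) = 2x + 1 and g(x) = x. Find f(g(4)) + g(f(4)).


18


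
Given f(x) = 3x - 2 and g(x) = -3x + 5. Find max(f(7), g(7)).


f(7) = 19
g(7) = -16
max = 19

19


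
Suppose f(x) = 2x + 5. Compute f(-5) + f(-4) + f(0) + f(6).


f(-5) = -5
f(-4) = -3
f(0) = 5
f(6) = 17
Sum = 14

14


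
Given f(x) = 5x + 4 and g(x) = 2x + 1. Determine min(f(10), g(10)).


f(10) = 54
g(10) = 21
min = 21

21


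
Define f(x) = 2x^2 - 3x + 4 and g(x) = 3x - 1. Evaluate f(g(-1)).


48


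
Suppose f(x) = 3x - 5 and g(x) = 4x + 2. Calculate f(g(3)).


37


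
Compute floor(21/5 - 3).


21/5 = 4.2
4.2 - 3 = 1.2
floor(1.2) = 1

1


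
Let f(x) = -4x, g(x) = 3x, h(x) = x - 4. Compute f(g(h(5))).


h(5) = 1
g(1) = 3
f(3) = -12

-12


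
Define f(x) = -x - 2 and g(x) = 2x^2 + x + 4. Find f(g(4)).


g(4) = 40
f(40) = -42

-42


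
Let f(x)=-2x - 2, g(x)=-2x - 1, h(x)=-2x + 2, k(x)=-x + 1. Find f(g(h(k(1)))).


k(1) = 0
h(0) = 2
g(2) = -5
f(-5) = 8

8


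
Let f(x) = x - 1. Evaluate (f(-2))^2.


f(-2) = -3
(-3)^2 = 9

9


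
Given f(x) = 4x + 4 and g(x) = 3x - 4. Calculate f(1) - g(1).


9


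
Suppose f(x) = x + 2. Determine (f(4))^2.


f(4) = 6
(6)^2 = 36

36


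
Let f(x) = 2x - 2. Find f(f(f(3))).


f(3) = 4
f(4) = 6
f(6) = 10

10


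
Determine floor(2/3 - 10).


-10


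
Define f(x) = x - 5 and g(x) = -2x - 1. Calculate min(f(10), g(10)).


-21


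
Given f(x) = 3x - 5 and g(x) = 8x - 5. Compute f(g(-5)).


g(-5) = -45
f(-45) = -140

-140


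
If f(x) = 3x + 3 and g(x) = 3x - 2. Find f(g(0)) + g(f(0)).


f(g(0)) = -3
g(f(0)) = 7
Sum = 4

4


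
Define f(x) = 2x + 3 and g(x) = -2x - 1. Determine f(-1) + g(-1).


f(-1) = 1
g(-1) = 1
Sum = 2

2


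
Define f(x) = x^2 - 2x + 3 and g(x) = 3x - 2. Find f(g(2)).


g(2) = 4
f(4) = 1*(4)^2 - 2*(4) + 3 = 11

11


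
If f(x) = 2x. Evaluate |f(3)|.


f(3) = 6
|6| = 6

6


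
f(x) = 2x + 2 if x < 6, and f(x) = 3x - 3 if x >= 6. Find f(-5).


-8


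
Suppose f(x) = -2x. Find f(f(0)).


f(0) = 0
f(0) = 0

0


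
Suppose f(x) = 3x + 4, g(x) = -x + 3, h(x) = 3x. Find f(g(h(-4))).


49


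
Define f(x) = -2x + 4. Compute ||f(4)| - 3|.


f(4) = -4
|-4| = 4
|4 - 3| = 1

1


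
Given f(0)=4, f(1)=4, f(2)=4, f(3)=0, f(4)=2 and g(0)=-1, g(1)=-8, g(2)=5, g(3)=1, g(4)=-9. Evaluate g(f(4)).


f(4) = 2
g(2) = 5

5


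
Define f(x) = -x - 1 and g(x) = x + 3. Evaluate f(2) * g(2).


f(2) = -3
g(2) = 5
Product = -15

-15


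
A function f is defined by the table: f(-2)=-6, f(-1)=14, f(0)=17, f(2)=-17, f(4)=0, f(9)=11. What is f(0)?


17


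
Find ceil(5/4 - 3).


5/4 = 1.25
1.25 - 3 = -1.75
ceil(-1.75) = -1

-1


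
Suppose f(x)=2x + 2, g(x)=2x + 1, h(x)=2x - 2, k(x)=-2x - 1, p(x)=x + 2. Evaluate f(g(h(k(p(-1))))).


p(-1) = 1
k(1) = -3
h(-3) = -8
g(-8) = -15
f(-15) = -28

-28


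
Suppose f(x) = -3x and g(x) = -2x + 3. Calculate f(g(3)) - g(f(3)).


f(g(3)) = 9
g(f(3)) = 21
Difference = -12

-12


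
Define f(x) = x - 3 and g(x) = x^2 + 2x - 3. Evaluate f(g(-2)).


g(-2) = -3
f(-3) = -6

-6


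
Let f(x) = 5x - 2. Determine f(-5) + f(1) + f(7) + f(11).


62


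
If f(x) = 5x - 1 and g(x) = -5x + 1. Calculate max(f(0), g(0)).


f(0) = -1
g(0) = 1
max = 1

1


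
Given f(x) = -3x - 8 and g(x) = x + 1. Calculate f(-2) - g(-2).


f(-2) = -2
g(-2) = -1
Difference = -1

-1


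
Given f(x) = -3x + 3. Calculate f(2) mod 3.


f(2) = -3
-3 mod 3 = 0

0


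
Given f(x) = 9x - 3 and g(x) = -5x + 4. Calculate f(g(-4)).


g(-4) = 24
f(24) = 213

213


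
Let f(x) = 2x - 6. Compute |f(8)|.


f(8) = 10
|10| = 10

10


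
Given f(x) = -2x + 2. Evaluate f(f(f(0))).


f(0) = 2
f(2) = -2
f(-2) = 6

6


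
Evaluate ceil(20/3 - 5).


2


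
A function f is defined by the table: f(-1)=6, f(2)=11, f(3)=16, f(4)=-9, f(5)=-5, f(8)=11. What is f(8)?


Reading from the table at x = 8

11


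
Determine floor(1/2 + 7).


7


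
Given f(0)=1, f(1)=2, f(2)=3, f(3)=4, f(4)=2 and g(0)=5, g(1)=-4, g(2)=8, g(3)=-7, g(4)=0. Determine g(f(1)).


f(1) = 2
g(2) = 8

8


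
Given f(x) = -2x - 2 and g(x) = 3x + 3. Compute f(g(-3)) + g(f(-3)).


f(g(-3)) = 10
g(f(-3)) = 15
Sum = 25

25


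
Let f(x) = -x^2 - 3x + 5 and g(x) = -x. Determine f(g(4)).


1


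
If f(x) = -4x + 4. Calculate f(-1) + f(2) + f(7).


f(-1) = 8
f(2) = -4
f(7) = -24
Sum = -20

-20


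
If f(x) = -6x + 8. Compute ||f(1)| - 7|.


f(1) = 2
|2| = 2
|2 - 7| = 5

5


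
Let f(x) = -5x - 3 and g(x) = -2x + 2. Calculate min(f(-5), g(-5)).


f(-5) = 22
g(-5) = 12
min = 12

12


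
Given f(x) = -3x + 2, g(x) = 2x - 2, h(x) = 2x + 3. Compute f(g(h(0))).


h(0) = 3
g(3) = 4
f(4) = -10

-10


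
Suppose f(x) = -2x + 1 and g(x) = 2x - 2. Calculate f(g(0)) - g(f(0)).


5


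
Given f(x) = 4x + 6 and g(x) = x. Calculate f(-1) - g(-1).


3


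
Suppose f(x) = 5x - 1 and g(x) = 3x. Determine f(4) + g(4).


f(4) = 19
g(4) = 12
Sum = 31

31


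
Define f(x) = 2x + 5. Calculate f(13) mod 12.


f(13) = 31
31 mod 12 = 7

7


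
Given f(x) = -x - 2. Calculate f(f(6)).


f(6) = -8
f(-8) = 6

6


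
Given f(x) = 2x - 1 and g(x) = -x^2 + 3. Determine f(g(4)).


-27


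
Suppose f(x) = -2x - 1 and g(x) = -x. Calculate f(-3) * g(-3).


f(-3) = 5
g(-3) = 3
Product = 15

15


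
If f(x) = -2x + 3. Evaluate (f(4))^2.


f(4) = -5
(-5)^2 = 25

25


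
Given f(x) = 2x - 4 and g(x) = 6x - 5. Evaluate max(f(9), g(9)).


f(9) = 14
g(9) = 49
max = 49

49


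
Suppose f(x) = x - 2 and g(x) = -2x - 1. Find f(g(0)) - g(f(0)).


f(g(0)) = -3
g(f(0)) = 3
Difference = -6

-6


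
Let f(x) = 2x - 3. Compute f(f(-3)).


f(-3) = -9
f(-9) = -21

-21


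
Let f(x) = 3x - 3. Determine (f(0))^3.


f(0) = -3
(-3)^3 = -27

-27


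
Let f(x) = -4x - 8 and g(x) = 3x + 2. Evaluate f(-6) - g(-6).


f(-6) = 16
g(-6) = -16
Difference = 32

32


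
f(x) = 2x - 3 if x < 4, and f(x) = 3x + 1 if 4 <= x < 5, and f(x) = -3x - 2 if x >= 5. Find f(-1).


-1 satisfies x < 4
f(-1) = -5

-5


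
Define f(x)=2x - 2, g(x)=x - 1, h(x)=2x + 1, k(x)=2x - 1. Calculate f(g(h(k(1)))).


2


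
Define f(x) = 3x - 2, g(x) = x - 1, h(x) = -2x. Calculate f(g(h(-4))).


h(-4) = 8
g(8) = 7
f(7) = 19

19


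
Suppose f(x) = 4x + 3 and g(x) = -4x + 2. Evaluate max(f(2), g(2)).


f(2) = 11
g(2) = -6
max = 11

11


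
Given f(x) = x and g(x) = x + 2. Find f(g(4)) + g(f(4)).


f(g(4)) = 6
g(f(4)) = 6
Sum = 12

12


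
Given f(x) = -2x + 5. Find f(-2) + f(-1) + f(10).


1


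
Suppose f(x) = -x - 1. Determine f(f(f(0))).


-1


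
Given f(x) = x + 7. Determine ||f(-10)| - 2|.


1


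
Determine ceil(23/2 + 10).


23/2 = 11.5
11.5 + 10 = 21.5
ceil(21.5) = 22

22


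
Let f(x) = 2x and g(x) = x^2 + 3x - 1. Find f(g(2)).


g(2) = 9
f(9) = 18

18


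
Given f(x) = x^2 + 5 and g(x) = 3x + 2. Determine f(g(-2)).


g(-2) = -4
f(-4) = 1*(-4)^2 + 5 = 21

21


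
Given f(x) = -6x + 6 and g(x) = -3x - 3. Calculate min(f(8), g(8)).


f(8) = -42
g(8) = -27
min = -42

-42


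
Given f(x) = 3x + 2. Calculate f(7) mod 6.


5


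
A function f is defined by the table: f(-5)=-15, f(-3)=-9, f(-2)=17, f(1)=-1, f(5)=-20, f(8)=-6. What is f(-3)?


Reading from the table at x = -3

-9


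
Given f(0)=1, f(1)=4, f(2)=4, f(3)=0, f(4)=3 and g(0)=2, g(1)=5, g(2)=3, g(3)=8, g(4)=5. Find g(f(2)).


5


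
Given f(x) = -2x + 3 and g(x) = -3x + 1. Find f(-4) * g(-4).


f(-4) = 11
g(-4) = 13
Product = 143

143


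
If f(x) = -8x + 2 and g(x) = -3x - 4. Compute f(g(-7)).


-134


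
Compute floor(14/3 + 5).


14/3 = 4.6667
4.6667 + 5 = 9.6667
floor(9.6667) = 9

9


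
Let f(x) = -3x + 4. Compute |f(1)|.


f(1) = 1
|1| = 1

1


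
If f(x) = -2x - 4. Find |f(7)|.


18


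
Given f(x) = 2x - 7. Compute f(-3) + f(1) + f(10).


f(-3) = -13
f(1) = -5
f(10) = 13
Sum = -5

-5


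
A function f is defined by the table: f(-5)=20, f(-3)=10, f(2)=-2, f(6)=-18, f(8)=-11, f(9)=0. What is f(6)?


Reading from the table at x = 6

-18


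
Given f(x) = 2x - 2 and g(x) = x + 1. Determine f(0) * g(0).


f(0) = -2
g(0) = 1
Product = -2

-2


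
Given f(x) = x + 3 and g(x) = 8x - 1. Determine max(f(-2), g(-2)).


1


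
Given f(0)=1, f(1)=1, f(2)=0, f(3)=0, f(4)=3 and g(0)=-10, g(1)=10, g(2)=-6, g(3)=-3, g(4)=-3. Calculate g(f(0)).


f(0) = 1
g(1) = 10

10


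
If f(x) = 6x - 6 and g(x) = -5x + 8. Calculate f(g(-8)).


282


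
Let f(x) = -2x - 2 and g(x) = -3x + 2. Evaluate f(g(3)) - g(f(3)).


f(g(3)) = 12
g(f(3)) = 26
Difference = -14

-14


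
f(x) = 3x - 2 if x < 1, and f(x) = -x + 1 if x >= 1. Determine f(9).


9 satisfies x >= 1
f(9) = -8

-8


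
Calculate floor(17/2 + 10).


17/2 = 8.5
8.5 + 10 = 18.5
floor(18.5) = 18

18


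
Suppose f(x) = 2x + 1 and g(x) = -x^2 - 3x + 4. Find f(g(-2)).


13


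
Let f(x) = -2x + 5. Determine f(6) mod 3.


f(6) = -7
-7 mod 3 = 2

2


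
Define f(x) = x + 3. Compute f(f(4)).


f(4) = 7
f(7) = 10

10


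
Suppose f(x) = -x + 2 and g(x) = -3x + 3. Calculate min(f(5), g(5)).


f(5) = -3
g(5) = -12
min = -12

-12


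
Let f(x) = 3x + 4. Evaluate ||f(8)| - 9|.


f(8) = 28
|28| = 28
|28 - 9| = 19

19


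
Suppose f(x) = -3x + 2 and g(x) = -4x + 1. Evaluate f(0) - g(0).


1


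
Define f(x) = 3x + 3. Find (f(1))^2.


f(1) = 6
(6)^2 = 36

36


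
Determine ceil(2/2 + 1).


2/2 = 1
1 + 1 = 2
ceil(2) = 2

2


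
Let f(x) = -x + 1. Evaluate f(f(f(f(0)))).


f(0) = 1
f(1) = 0
f(0) = 1
f(1) = 0

0


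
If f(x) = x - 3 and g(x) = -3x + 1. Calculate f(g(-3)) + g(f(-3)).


26


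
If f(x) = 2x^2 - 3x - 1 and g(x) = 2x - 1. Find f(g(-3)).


g(-3) = -7
f(-7) = 2*(-7)^2 - 3*(-7) - 1 = 118

118


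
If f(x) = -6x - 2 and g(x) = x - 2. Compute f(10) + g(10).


f(10) = -62
g(10) = 8
Sum = -54

-54


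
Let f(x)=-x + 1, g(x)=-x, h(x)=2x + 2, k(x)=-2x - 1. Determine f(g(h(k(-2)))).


k(-2) = 3
h(3) = 8
g(8) = -8
f(-8) = 9

9


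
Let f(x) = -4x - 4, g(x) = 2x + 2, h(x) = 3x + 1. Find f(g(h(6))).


h(6) = 19
g(19) = 40
f(40) = -164

-164


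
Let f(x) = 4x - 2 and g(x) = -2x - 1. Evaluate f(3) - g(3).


f(3) = 10
g(3) = -7
Difference = 17

17


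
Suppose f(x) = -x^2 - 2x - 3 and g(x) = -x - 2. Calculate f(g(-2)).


g(-2) = 0
f(0) = (-1)*(0)^2 - 2*(0) - 3 = -3

-3


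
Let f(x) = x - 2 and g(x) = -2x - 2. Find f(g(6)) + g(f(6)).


-26


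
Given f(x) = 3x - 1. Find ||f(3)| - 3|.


f(3) = 8
|8| = 8
|8 - 3| = 5

5


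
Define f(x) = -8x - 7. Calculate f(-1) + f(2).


f(-1) = 1
f(2) = -23
Sum = -22

-22


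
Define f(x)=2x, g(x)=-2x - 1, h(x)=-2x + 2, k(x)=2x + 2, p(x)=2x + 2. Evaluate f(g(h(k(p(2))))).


p(2) = 6
k(6) = 14
h(14) = -26
g(-26) = 51
f(51) = 102

102


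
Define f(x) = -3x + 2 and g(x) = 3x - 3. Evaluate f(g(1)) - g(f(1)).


f(g(1)) = 2
g(f(1)) = -6
Difference = 8

8


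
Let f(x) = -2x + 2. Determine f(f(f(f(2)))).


f(2) = -2
f(-2) = 6
f(6) = -10
f(-10) = 22

22


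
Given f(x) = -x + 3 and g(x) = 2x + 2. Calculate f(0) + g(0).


f(0) = 3
g(0) = 2
Sum = 5

5


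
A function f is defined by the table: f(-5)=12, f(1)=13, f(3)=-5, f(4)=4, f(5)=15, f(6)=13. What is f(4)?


Reading from the table at x = 4

4


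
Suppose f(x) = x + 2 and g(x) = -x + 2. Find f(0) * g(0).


f(0) = 2
g(0) = 2
Product = 4

4


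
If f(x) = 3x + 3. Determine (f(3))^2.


f(3) = 12
(12)^2 = 144

144


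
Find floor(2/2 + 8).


2/2 = 1
1 + 8 = 9
floor(9) = 9

9


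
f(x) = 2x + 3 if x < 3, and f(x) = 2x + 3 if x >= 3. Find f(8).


8 satisfies x >= 3
f(8) = 19

19


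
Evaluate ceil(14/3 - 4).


14/3 = 4.6667
4.6667 - 4 = 0.6667
ceil(0.6667) = 1

1


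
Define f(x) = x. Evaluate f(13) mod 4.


1


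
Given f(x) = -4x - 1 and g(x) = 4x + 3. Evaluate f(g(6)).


g(6) = 27
f(27) = -109

-109


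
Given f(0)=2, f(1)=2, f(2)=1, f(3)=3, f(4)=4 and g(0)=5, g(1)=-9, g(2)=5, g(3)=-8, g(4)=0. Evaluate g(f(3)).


f(3) = 3
g(3) = -8

-8


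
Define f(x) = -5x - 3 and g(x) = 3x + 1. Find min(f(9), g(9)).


f(9) = -48
g(9) = 28
min = -48

-48


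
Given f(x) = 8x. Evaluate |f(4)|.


f(4) = 32
|32| = 32

32


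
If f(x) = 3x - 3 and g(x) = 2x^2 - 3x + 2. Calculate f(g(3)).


g(3) = 11
f(11) = 30

30


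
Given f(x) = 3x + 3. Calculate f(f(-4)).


f(-4) = -9
f(-9) = -24

-24


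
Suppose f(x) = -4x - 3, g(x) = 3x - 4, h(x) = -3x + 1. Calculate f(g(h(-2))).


h(-2) = 7
g(7) = 17
f(17) = -71

-71


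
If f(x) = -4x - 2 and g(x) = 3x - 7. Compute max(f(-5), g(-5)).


f(-5) = 18
g(-5) = -22
max = 18

18


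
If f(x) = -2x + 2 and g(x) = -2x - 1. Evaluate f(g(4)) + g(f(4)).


f(g(4)) = 20
g(f(4)) = 11
Sum = 31

31


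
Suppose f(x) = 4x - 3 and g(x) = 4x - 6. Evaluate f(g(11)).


g(11) = 38
f(38) = 149

149


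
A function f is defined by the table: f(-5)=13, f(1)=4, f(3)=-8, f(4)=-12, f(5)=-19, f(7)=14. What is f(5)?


-19


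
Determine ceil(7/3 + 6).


7/3 = 2.3333
2.3333 + 6 = 8.3333
ceil(8.3333) = 9

9


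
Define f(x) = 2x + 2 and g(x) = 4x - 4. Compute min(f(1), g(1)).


f(1) = 4
g(1) = 0
min = 0

0


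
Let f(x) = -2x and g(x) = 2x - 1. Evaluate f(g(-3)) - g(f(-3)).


f(g(-3)) = 14
g(f(-3)) = 11
Difference = 3

3


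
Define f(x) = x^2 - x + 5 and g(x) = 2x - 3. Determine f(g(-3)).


g(-3) = -9
f(-9) = 1*(-9)^2 - 1*(-9) + 5 = 95

95


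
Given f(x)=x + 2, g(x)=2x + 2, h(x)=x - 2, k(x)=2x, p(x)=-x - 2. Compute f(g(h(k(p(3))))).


-20


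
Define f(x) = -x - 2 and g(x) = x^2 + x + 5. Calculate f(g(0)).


g(0) = 5
f(5) = -7

-7


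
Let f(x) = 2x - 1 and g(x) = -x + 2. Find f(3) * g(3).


f(3) = 5
g(3) = -1
Product = -5

-5


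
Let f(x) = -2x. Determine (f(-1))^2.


f(-1) = 2
(2)^2 = 4

4


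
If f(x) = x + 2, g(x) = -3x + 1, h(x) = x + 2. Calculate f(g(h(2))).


h(2) = 4
g(4) = -11
f(-11) = -9

-9


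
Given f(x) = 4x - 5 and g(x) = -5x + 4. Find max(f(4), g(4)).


f(4) = 11
g(4) = -16
max = 11

11


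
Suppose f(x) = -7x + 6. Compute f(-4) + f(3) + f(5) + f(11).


f(-4) = 34
f(3) = -15
f(5) = -29
f(11) = -71
Sum = -81

-81


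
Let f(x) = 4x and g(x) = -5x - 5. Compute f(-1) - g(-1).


f(-1) = -4
g(-1) = 0
Difference = -4

-4


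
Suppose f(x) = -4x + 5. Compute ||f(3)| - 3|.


4


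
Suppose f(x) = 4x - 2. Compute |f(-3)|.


14


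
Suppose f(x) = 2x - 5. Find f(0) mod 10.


f(0) = -5
-5 mod 10 = 5

5


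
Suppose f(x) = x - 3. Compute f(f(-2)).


-8


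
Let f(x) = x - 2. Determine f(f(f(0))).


f(0) = -2
f(-2) = -4
f(-4) = -6

-6


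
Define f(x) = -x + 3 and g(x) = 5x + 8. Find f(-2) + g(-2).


3


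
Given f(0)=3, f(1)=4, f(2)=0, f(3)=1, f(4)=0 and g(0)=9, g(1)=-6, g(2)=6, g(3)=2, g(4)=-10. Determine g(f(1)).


-10


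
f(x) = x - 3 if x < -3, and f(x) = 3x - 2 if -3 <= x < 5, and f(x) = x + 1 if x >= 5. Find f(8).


8 satisfies x >= 5
f(8) = 9

9


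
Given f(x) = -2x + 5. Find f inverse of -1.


Solve -2x + 5 = -1
x = (-1 - 5) / (-2) = 3

3


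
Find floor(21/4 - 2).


21/4 = 5.25
5.25 - 2 = 3.25
floor(3.25) = 3

3


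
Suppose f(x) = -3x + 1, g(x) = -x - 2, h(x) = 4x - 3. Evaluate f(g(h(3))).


h(3) = 9
g(9) = -11
f(-11) = 34

34


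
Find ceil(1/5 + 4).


1/5 = 0.2
0.2 + 4 = 4.2
ceil(4.2) = 5

5


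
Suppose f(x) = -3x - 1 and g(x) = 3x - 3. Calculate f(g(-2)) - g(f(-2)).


f(g(-2)) = 26
g(f(-2)) = 12
Difference = 14

14


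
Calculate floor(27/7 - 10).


-7


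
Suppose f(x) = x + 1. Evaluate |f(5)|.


f(5) = 6
|6| = 6

6


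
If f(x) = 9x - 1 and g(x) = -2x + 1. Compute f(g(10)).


g(10) = -19
f(-19) = -172

-172


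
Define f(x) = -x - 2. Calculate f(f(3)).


3


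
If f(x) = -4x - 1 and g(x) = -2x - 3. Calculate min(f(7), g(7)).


-29


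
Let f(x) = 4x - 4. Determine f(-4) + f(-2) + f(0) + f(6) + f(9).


16


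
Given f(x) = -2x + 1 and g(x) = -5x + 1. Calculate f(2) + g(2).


f(2) = -3
g(2) = -9
Sum = -12

-12


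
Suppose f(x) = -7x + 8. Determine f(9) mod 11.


f(9) = -55
-55 mod 11 = 0

0


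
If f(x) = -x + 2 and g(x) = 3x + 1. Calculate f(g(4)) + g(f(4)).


f(g(4)) = -11
g(f(4)) = -5
Sum = -16

-16


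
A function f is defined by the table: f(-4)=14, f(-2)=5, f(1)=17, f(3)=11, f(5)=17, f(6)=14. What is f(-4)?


14


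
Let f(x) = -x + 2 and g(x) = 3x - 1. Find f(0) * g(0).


f(0) = 2
g(0) = -1
Product = -2

-2


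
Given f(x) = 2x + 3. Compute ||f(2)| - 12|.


f(2) = 7
|7| = 7
|7 - 12| = 5

5


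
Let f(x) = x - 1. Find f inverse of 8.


Solve x - 1 = 8
x = (8 + 1) / 1 = 9

9


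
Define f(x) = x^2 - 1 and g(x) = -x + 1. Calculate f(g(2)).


0


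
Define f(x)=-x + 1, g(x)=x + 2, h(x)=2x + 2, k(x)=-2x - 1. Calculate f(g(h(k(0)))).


k(0) = -1
h(-1) = 0
g(0) = 2
f(2) = -1

-1


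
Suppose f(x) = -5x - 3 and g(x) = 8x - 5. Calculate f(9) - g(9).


f(9) = -48
g(9) = 67
Difference = -115

-115


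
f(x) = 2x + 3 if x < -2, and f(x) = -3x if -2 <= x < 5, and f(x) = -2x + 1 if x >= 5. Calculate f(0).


0 satisfies -2 <= x < 5
f(0) = 0

0


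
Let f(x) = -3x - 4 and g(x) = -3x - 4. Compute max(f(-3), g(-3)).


5


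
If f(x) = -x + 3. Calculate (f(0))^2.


9


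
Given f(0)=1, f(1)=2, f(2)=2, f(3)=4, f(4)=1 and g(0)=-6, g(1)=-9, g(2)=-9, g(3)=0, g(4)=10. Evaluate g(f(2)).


f(2) = 2
g(2) = -9

-9


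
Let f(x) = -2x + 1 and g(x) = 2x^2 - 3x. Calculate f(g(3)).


g(3) = 9
f(9) = -17

-17


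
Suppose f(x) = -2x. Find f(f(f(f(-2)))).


f(-2) = 4
f(4) = -8
f(-8) = 16
f(16) = -32

-32


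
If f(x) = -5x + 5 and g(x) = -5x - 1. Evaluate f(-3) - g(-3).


f(-3) = 20
g(-3) = 14
Difference = 6

6


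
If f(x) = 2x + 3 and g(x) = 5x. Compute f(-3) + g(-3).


f(-3) = -3
g(-3) = -15
Sum = -18

-18


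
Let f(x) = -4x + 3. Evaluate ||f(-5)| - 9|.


f(-5) = 23
|23| = 23
|23 - 9| = 14

14


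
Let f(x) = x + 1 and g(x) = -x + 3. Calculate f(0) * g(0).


f(0) = 1
g(0) = 3
Product = 3

3


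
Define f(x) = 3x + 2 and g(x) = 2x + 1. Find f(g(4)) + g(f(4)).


f(g(4)) = 29
g(f(4)) = 29
Sum = 58

58


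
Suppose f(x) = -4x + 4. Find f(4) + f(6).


-32


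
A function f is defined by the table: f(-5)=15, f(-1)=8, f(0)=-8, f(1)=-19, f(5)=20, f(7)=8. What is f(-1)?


Reading from the table at x = -1

8


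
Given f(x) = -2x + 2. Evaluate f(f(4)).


14


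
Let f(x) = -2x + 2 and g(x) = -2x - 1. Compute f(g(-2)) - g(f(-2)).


f(g(-2)) = -4
g(f(-2)) = -13
Difference = 9

9


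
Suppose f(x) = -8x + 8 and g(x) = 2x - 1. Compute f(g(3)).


-32


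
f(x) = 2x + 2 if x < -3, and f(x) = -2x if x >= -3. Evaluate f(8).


8 satisfies x >= -3
f(8) = -16

-16
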